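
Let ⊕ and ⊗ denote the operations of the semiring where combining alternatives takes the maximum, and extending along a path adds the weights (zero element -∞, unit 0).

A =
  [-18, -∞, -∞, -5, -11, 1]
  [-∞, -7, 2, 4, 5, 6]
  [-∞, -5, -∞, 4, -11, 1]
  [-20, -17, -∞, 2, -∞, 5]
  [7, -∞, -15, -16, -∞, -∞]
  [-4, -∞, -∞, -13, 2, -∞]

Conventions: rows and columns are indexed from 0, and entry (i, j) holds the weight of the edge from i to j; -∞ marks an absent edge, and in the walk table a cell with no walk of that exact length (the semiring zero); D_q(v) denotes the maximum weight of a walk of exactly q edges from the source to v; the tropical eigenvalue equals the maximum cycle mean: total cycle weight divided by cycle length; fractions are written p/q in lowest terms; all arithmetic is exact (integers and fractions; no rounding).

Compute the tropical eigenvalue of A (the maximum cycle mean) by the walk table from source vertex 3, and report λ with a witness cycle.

q=0: [-∞, -∞, -∞, 0, -∞, -∞]
q=1: [-20, -17, -∞, 2, -∞, 5]
q=2: [1, -15, -15, 4, 7, 7]
q=3: [14, -13, -8, 6, 9, 9]
q=4: [16, -11, -6, 9, 11, 15]
q=5: [18, -8, -4, 11, 17, 17]
q=6: [24, -6, 2, 13, 19, 19]
Optimal cycle mean attained by: cycle 0->5->4->0, total 1 + 2 + 7, length 3.
Answer: λ = 10/3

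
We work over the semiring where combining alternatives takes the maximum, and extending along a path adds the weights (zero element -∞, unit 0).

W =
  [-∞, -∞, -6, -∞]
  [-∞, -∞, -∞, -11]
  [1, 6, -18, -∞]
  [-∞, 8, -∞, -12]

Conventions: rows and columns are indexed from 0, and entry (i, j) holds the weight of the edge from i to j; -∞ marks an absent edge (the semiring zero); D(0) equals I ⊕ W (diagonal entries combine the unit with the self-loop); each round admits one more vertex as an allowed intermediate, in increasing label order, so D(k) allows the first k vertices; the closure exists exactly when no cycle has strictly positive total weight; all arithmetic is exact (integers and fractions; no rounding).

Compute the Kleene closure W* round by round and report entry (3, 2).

D(0):
  [0, -∞, -6, -∞]
  [-∞, 0, -∞, -11]
  [1, 6, 0, -∞]
  [-∞, 8, -∞, 0]
D(1):
  [0, -∞, -6, -∞]
  [-∞, 0, -∞, -11]
  [1, 6, 0, -∞]
  [-∞, 8, -∞, 0]
D(2):
  [0, -∞, -6, -∞]
  [-∞, 0, -∞, -11]
  [1, 6, 0, -5]
  [-∞, 8, -∞, 0]
D(3):
  [0, 0, -6, -11]
  [-∞, 0, -∞, -11]
  [1, 6, 0, -5]
  [-∞, 8, -∞, 0]
D(4):
  [0, 0, -6, -11]
  [-∞, 0, -∞, -11]
  [1, 6, 0, -5]
  [-∞, 8, -∞, 0]
Answer: W*[3][2] = -∞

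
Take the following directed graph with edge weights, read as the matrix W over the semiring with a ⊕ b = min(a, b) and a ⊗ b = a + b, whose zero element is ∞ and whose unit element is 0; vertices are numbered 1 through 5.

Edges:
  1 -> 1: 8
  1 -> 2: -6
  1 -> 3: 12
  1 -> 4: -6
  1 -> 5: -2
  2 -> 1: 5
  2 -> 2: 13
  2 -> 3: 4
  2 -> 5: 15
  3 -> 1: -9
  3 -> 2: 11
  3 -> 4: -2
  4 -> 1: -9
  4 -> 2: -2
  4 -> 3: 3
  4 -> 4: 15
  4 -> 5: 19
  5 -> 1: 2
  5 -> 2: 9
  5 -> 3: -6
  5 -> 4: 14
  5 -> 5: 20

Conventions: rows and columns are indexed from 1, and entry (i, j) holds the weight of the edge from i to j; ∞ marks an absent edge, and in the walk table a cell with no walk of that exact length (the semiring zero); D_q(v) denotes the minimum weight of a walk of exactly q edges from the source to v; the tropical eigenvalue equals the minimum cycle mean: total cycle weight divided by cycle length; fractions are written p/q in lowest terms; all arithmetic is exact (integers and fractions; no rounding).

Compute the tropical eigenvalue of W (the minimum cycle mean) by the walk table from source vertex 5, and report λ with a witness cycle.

q=0: [∞, ∞, ∞, ∞, 0]
q=1: [2, 9, -6, 14, 20]
q=2: [-15, -4, 13, -8, 0]
q=3: [-17, -21, -6, -21, -17]
q=4: [-30, -23, -23, -23, -19]
q=5: [-32, -36, -25, -36, -32]
Optimal cycle mean attained by: cycle 1->4->1, total (-6) + (-9), length 2.
Answer: λ = -15/2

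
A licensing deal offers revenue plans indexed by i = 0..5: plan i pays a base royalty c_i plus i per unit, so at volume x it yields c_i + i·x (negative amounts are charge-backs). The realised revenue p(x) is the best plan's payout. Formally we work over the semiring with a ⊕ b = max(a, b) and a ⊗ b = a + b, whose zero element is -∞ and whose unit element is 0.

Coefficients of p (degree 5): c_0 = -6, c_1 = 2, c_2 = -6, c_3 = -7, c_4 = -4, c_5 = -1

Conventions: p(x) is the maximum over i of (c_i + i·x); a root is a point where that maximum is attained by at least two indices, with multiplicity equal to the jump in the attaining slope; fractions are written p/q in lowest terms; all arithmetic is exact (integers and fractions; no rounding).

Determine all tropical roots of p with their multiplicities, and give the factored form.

hull edge (i=0, c=-6) to (i=1, c=2): slope 8, span 1
hull edge (i=1, c=2) to (i=5, c=-1): slope -3/4, span 4
Factored form: p(x) = -1 ⊗ (x ⊕ (-8)) ⊗ (x ⊕ 3/4) ⊗ (x ⊕ 3/4) ⊗ (x ⊕ 3/4) ⊗ (x ⊕ 3/4)
Answer: roots = -8 (mult 1), 3/4 (mult 4)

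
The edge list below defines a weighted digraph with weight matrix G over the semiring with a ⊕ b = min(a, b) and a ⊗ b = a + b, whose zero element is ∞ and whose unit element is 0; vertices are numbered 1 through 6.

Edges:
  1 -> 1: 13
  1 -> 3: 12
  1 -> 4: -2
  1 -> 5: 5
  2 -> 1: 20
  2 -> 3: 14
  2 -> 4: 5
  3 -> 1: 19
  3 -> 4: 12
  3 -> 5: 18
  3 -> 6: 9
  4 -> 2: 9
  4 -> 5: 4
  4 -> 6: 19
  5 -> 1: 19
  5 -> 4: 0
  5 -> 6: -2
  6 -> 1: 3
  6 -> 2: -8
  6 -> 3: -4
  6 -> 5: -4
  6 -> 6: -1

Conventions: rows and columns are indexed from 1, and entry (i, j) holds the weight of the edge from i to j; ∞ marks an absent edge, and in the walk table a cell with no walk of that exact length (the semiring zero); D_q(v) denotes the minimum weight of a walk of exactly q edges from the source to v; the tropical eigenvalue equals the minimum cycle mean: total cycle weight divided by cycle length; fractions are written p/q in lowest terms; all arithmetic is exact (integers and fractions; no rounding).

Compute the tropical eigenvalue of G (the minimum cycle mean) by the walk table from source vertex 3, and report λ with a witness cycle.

q=0: [∞, ∞, 0, ∞, ∞, ∞]
q=1: [19, ∞, ∞, 12, 18, 9]
q=2: [12, 1, 5, 17, 5, 8]
q=3: [11, 0, 4, 5, 4, 3]
q=4: [6, -5, -1, 4, -1, 2]
q=5: [5, -6, -2, -1, -2, -3]
q=6: [0, -11, -7, -2, -7, -4]
Optimal cycle mean attained by: cycle 5->6->5, total (-2) + (-4), length 2.
Answer: λ = -3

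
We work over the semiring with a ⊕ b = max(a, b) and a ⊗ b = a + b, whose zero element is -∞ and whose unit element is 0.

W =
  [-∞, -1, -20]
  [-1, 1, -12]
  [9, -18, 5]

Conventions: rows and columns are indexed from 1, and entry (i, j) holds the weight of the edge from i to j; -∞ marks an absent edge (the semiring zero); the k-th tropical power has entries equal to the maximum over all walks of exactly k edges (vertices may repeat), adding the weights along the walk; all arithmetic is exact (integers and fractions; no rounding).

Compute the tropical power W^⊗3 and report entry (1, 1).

W^⊗2:
  [-2, 0, -13]
  [0, 2, -7]
  [14, 8, 10]
W^⊗3:
  [-1, 1, -8]
  [2, 3, -2]
  [19, 13, 15]
Key observation: the optimum is the walk 1->2->2->1, with weight (-1) + 1 + (-1) = -1.
Optimal value attained by: walk 1->2->2->1.
Answer: (W^⊗3)[1][1] = -1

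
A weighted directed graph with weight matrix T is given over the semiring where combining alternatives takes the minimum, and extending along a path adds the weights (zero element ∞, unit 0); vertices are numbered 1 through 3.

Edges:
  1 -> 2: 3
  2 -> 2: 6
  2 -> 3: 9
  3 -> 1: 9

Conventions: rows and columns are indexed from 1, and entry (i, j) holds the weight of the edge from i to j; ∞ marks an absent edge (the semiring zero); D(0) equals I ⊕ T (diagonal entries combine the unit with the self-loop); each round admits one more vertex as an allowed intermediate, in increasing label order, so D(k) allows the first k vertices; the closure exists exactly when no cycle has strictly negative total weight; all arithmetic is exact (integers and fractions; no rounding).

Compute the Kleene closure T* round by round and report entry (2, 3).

D(0):
  [0, 3, ∞]
  [∞, 0, 9]
  [9, ∞, 0]
D(1):
  [0, 3, ∞]
  [∞, 0, 9]
  [9, 12, 0]
D(2):
  [0, 3, 12]
  [∞, 0, 9]
  [9, 12, 0]
D(3):
  [0, 3, 12]
  [18, 0, 9]
  [9, 12, 0]
Answer: T*[2][3] = 9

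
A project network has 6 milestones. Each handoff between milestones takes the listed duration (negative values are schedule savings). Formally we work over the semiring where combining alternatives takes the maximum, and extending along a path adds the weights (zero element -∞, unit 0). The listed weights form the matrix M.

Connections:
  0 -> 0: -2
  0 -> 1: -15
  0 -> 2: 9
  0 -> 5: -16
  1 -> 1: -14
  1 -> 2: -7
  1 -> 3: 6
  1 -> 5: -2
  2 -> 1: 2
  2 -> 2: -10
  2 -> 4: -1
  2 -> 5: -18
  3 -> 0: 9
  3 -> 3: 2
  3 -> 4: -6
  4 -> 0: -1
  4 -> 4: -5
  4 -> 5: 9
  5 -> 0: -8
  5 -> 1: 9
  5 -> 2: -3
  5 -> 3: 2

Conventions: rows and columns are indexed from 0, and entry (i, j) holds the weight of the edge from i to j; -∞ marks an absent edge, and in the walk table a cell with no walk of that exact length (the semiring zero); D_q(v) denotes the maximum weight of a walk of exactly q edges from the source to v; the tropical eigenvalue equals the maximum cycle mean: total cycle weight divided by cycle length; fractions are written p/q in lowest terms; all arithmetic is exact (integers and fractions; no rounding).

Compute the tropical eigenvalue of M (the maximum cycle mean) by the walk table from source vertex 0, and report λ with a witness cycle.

q=0: [0, -∞, -∞, -∞, -∞, -∞]
q=1: [-2, -15, 9, -∞, -∞, -16]
q=2: [-4, 11, 7, -9, 8, -9]
q=3: [7, 9, 5, 17, 6, 17]
q=4: [26, 26, 16, 19, 11, 15]
q=5: [28, 24, 35, 32, 15, 24]
q=6: [41, 37, 37, 34, 34, 24]
Optimal cycle mean attained by: cycle 0->2->4->5->1->3->0, total 9 + (-1) + 9 + 9 + 6 + 9, length 6.
Answer: λ = 41/6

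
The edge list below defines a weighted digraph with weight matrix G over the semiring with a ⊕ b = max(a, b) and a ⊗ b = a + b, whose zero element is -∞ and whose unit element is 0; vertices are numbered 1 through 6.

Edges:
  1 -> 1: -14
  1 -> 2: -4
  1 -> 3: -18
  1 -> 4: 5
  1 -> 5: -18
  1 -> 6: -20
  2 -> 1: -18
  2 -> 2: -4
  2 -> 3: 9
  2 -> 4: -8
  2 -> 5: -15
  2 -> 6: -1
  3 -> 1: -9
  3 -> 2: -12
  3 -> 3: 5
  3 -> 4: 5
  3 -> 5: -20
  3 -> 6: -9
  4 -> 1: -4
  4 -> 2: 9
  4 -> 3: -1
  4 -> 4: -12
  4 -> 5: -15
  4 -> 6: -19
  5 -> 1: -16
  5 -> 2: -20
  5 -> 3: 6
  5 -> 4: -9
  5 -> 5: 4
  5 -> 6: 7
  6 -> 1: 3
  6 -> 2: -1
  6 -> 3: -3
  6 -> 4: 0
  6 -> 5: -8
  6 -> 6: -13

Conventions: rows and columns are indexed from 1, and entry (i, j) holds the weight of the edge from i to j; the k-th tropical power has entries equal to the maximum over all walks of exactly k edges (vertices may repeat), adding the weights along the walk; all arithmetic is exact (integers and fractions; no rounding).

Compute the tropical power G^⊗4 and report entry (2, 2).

G^⊗2:
  [1, 14, 5, -7, -10, -5]
  [2, 1, 14, 14, -9, 0]
  [1, 14, 10, 10, -10, -4]
  [-9, 5, 18, 4, -6, 8]
  [10, 6, 11, 11, 8, 11]
  [-4, 9, 8, 8, -4, -1]
G^⊗3:
  [-2, 10, 23, 10, -1, 13]
  [10, 23, 19, 19, -1, 5]
  [6, 19, 23, 15, -1, 13]
  [11, 13, 23, 23, 0, 9]
  [14, 20, 16, 16, 12, 15]
  [4, 17, 18, 13, 0, 8]
G^⊗4:
  [16, 19, 28, 28, 5, 14]
  [15, 28, 32, 24, 8, 22]
  [16, 24, 28, 28, 5, 18]
  [19, 32, 28, 28, 8, 14]
  [18, 25, 29, 21, 16, 19]
  [11, 22, 26, 23, 4, 16]
Key observation: the optimum is the walk 2->3->3->4->2, with weight 9 + 5 + 5 + 9 = 28.
Optimal value attained by: walk 2->3->3->4->2.
Answer: (G^⊗4)[2][2] = 28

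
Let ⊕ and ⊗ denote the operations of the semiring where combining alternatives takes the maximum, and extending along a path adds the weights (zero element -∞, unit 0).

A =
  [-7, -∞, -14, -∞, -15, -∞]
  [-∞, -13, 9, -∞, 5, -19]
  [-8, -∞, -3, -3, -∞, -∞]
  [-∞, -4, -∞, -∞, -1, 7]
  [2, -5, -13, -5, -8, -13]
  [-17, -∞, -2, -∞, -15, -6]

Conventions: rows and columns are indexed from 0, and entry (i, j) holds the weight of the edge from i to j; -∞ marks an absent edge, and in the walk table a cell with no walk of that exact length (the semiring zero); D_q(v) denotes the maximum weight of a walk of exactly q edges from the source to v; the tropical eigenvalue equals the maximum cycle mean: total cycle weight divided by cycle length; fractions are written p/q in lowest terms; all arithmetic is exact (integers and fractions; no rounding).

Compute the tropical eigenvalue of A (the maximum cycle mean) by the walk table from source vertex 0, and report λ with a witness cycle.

q=0: [0, -∞, -∞, -∞, -∞, -∞]
q=1: [-7, -∞, -14, -∞, -15, -∞]
q=2: [-13, -20, -17, -17, -22, -28]
q=3: [-20, -21, -11, -20, -15, -10]
q=4: [-13, -20, -12, -14, -16, -13]
q=5: [-14, -18, -11, -15, -15, -7]
q=6: [-13, -19, -9, -14, -13, -8]
Optimal cycle mean attained by: cycle 1->2->3->1, total 9 + (-3) + (-4), length 3.
Answer: λ = 2/3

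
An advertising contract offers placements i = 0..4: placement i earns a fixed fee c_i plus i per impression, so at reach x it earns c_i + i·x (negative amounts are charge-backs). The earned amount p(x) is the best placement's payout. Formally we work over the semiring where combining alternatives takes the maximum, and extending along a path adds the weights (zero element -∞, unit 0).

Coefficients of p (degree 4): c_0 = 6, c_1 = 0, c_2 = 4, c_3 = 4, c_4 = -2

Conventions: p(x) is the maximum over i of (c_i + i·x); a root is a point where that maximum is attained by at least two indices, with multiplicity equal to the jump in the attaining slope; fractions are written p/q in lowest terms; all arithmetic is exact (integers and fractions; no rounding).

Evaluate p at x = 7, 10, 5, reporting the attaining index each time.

p(7) = max(6+0·7=6, 0+1·7=7, 4+2·7=18, 4+3·7=25, -2+4·7=26) = 26 (attained by i=4)
p(10) = max(6+0·10=6, 0+1·10=10, 4+2·10=24, 4+3·10=34, -2+4·10=38) = 38 (attained by i=4)
p(5) = max(6+0·5=6, 0+1·5=5, 4+2·5=14, 4+3·5=19, -2+4·5=18) = 19 (attained by i=3)
Answer: p(7) = 26; p(10) = 38; p(5) = 19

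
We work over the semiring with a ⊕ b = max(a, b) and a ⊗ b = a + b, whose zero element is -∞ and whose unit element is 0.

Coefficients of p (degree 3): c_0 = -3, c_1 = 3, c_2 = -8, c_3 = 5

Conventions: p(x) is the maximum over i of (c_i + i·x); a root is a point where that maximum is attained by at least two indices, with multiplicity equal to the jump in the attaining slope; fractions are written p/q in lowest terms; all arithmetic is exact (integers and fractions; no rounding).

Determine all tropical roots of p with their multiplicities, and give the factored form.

hull edge (i=0, c=-3) to (i=1, c=3): slope 6, span 1
hull edge (i=1, c=3) to (i=3, c=5): slope 1, span 2
Factored form: p(x) = 5 ⊗ (x ⊕ (-6)) ⊗ (x ⊕ (-1)) ⊗ (x ⊕ (-1))
Answer: roots = -6 (mult 1), -1 (mult 2)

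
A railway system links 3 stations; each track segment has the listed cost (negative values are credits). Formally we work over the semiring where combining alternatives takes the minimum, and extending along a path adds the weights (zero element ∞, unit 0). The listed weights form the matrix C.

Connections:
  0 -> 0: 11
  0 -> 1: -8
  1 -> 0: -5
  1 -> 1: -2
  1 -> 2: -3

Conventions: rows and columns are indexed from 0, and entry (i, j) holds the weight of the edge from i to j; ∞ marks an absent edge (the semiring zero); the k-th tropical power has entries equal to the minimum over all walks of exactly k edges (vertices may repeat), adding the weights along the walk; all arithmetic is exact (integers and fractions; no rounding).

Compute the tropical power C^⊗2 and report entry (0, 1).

C^⊗2:
  [-13, -10, -11]
  [-7, -13, -5]
  [∞, ∞, ∞]
Key observation: the optimum is the walk 0->1->1, with weight (-8) + (-2) = -10.
Optimal value attained by: walk 0->1->1.
Answer: (C^⊗2)[0][1] = -10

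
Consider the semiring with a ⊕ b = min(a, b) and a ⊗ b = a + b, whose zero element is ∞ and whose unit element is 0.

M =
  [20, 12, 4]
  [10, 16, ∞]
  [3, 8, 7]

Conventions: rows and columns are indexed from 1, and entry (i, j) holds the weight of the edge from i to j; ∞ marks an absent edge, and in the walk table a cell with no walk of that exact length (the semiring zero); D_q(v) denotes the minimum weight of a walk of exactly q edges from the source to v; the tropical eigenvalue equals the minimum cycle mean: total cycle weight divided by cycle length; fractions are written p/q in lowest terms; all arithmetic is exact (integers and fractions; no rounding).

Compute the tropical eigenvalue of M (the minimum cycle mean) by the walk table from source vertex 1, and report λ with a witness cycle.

q=0: [0, ∞, ∞]
q=1: [20, 12, 4]
q=2: [7, 12, 11]
q=3: [14, 19, 11]
Optimal cycle mean attained by: cycle 1->3->1, total 4 + 3, length 2.
Answer: λ = 7/2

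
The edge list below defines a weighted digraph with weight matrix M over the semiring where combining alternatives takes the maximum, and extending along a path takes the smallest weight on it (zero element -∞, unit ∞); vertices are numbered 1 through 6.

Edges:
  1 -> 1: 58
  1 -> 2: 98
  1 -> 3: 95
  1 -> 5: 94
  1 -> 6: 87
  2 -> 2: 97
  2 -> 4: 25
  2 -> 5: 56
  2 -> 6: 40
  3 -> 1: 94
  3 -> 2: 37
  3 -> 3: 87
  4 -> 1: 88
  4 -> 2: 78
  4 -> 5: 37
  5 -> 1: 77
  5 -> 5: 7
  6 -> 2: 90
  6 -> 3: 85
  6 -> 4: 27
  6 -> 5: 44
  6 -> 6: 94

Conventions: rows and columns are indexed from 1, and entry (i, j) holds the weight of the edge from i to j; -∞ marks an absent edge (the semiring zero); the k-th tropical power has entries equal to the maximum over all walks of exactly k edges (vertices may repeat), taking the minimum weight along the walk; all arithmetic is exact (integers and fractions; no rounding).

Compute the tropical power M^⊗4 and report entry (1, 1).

M^⊗2:
  [94, 97, 87, 27, 58, 87]
  [56, 97, 40, 27, 56, 40]
  [87, 94, 94, 25, 94, 87]
  [58, 88, 88, 25, 88, 87]
  [58, 77, 77, -∞, 77, 77]
  [85, 90, 85, 27, 56, 94]
M^⊗3:
  [87, 97, 94, 27, 94, 87]
  [56, 97, 56, 27, 56, 56]
  [94, 94, 87, 27, 87, 87]
  [88, 88, 87, 27, 58, 87]
  [77, 77, 77, 27, 58, 77]
  [85, 90, 85, 27, 85, 94]
M^⊗4:
  [94, 97, 87, 27, 87, 87]
  [56, 97, 56, 27, 56, 56]
  [87, 94, 94, 27, 94, 87]
  [87, 88, 88, 27, 88, 87]
  [77, 77, 77, 27, 77, 77]
  [85, 90, 85, 27, 85, 94]
Key observation: the optimum is the walk 1->3->1->3->1, with weight 95 min 94 min 95 min 94 = 94.
Optimal value attained by: walk 1->3->1->3->1.
Answer: (M^⊗4)[1][1] = 94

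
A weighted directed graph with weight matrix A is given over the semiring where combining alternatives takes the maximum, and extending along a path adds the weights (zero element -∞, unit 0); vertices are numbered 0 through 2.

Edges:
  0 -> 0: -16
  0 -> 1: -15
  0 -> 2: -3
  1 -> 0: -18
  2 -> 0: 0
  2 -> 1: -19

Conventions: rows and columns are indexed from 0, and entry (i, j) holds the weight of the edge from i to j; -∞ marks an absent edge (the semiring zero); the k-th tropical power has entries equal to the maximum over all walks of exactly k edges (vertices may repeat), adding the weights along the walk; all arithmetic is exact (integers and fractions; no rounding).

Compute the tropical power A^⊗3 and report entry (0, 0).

A^⊗2:
  [-3, -22, -19]
  [-34, -33, -21]
  [-16, -15, -3]
A^⊗3:
  [-19, -18, -6]
  [-21, -40, -37]
  [-3, -22, -19]
Key observation: the optimum is the walk 0->0->2->0, with weight (-16) + (-3) + 0 = -19.
Optimal value attained by: walk 0->0->2->0.
Answer: (A^⊗3)[0][0] = -19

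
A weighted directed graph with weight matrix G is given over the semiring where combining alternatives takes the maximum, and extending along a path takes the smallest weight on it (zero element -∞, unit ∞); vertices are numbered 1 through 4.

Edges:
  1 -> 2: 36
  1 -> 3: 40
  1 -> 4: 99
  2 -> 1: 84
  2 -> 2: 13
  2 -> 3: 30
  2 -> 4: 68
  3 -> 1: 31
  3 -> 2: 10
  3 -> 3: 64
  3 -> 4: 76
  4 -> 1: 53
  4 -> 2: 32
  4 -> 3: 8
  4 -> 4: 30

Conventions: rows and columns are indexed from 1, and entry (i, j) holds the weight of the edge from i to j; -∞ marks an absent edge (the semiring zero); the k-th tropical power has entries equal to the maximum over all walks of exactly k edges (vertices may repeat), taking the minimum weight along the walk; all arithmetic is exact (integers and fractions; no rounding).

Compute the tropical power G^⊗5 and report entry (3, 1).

G^⊗2:
  [53, 32, 40, 40]
  [53, 36, 40, 84]
  [53, 32, 64, 64]
  [32, 36, 40, 53]
G^⊗3:
  [40, 36, 40, 53]
  [53, 36, 40, 53]
  [53, 36, 64, 64]
  [53, 32, 40, 40]
G^⊗4:
  [53, 36, 40, 40]
  [53, 36, 40, 53]
  [53, 36, 64, 64]
  [40, 36, 40, 53]
G^⊗5:
  [40, 36, 40, 53]
  [53, 36, 40, 53]
  [53, 36, 64, 64]
  [53, 36, 40, 40]
Key observation: the optimum is the walk 3->3->3->3->4->1, with weight 64 min 64 min 64 min 76 min 53 = 53.
Optimal value attained by: walk 3->3->3->3->4->1.
Answer: (G^⊗5)[3][1] = 53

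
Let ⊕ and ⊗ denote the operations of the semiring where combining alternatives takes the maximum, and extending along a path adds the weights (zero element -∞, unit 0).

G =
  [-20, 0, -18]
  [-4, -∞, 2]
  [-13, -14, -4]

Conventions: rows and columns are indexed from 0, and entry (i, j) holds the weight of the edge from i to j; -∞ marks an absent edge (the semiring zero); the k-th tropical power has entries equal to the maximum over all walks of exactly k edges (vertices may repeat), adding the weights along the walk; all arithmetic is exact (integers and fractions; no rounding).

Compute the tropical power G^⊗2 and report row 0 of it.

G^⊗2:
  [-4, -20, 2]
  [-11, -4, -2]
  [-17, -13, -8]
Answer: row 0 of G^⊗2 = [-4, -20, 2]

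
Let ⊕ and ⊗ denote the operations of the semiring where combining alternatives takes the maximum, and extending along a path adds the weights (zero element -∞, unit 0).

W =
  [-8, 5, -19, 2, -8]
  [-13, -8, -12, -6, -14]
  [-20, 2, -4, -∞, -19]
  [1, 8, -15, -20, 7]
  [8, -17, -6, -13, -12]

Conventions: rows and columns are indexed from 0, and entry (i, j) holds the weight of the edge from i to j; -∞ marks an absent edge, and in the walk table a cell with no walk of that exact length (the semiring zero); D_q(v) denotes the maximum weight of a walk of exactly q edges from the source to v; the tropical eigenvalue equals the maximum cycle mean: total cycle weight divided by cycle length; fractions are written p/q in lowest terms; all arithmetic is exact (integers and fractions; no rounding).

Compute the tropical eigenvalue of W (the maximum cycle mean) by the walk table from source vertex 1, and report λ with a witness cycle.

q=0: [-∞, 0, -∞, -∞, -∞]
q=1: [-13, -8, -12, -6, -14]
q=2: [-5, 2, -16, -11, 1]
q=3: [9, 0, -5, -3, -4]
q=4: [4, 14, -9, 11, 4]
q=5: [12, 19, 2, 8, 18]
Optimal cycle mean attained by: cycle 0->3->4->0, total 2 + 7 + 8, length 3.
Answer: λ = 17/3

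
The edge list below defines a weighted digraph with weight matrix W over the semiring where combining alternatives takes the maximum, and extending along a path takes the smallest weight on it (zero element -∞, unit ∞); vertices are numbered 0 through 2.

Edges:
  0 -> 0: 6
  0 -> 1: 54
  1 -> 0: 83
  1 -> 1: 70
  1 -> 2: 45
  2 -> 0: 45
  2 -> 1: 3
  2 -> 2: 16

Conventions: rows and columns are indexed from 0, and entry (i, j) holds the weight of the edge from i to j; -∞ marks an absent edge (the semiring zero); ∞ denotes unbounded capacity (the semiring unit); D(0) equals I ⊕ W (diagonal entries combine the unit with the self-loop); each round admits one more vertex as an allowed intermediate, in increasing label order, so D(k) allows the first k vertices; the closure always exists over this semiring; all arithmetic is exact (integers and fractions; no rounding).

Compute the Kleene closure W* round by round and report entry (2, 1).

D(0):
  [∞, 54, -∞]
  [83, ∞, 45]
  [45, 3, ∞]
D(1):
  [∞, 54, -∞]
  [83, ∞, 45]
  [45, 45, ∞]
D(2):
  [∞, 54, 45]
  [83, ∞, 45]
  [45, 45, ∞]
D(3):
  [∞, 54, 45]
  [83, ∞, 45]
  [45, 45, ∞]
Answer: W*[2][1] = 45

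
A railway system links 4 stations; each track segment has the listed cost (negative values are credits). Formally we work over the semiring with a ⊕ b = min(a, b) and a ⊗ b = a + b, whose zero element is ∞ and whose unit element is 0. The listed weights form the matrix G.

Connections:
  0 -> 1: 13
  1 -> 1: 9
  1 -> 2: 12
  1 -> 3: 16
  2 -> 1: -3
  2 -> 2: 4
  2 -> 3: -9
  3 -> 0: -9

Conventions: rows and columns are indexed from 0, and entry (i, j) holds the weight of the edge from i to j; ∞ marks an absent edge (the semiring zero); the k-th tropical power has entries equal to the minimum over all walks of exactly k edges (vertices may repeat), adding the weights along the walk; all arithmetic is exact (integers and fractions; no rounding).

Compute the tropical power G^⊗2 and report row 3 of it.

G^⊗2:
  [∞, 22, 25, 29]
  [7, 9, 16, 3]
  [-18, 1, 8, -5]
  [∞, 4, ∞, ∞]
Answer: row 3 of G^⊗2 = [∞, 4, ∞, ∞]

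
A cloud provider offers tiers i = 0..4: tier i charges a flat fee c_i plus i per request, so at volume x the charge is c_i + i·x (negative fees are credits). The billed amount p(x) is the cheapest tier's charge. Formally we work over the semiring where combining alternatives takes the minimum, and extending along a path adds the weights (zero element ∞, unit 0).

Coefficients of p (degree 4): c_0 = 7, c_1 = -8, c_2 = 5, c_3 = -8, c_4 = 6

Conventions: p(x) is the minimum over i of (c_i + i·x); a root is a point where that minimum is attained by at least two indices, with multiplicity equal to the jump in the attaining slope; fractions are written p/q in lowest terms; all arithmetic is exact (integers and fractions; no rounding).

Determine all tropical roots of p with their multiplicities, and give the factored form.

hull edge (i=0, c=7) to (i=1, c=-8): slope -15, span 1
hull edge (i=1, c=-8) to (i=3, c=-8): slope 0, span 2
hull edge (i=3, c=-8) to (i=4, c=6): slope 14, span 1
Factored form: p(x) = 6 ⊗ (x ⊕ (-14)) ⊗ (x ⊕ 0) ⊗ (x ⊕ 0) ⊗ (x ⊕ 15)
Answer: roots = -14 (mult 1), 0 (mult 2), 15 (mult 1)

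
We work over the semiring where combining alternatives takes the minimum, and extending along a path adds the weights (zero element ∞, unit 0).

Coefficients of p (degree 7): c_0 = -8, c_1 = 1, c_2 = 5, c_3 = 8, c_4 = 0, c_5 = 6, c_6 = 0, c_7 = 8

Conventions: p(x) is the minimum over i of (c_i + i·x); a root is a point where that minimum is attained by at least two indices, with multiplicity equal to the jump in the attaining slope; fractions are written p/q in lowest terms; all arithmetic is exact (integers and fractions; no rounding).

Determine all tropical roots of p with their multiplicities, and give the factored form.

hull edge (i=0, c=-8) to (i=6, c=0): slope 4/3, span 6
hull edge (i=6, c=0) to (i=7, c=8): slope 8, span 1
Factored form: p(x) = 8 ⊗ (x ⊕ (-8)) ⊗ (x ⊕ (-4/3)) ⊗ (x ⊕ (-4/3)) ⊗ (x ⊕ (-4/3)) ⊗ (x ⊕ (-4/3)) ⊗ (x ⊕ (-4/3)) ⊗ (x ⊕ (-4/3))
Answer: roots = -8 (mult 1), -4/3 (mult 6)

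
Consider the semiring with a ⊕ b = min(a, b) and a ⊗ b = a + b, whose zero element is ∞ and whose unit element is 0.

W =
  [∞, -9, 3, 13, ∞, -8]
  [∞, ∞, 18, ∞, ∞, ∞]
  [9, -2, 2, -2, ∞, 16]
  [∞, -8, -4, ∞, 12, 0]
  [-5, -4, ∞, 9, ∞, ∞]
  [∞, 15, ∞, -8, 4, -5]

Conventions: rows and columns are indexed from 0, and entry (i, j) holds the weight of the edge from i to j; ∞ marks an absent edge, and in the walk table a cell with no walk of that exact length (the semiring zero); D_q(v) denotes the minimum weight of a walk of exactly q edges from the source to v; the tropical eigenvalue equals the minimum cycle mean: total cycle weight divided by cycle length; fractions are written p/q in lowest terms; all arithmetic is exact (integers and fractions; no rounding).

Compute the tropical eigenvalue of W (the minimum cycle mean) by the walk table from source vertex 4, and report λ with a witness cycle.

q=0: [∞, ∞, ∞, ∞, 0, ∞]
q=1: [-5, -4, ∞, 9, ∞, ∞]
q=2: [∞, -14, -2, 8, 21, -13]
q=3: [7, -4, 0, -21, -9, -18]
q=4: [-14, -29, -25, -26, -14, -23]
q=5: [-19, -34, -30, -31, -19, -28]
q=6: [-24, -39, -35, -36, -24, -33]
Optimal cycle mean attained by: cycle 5->5, total (-5), length 1.
Answer: λ = -5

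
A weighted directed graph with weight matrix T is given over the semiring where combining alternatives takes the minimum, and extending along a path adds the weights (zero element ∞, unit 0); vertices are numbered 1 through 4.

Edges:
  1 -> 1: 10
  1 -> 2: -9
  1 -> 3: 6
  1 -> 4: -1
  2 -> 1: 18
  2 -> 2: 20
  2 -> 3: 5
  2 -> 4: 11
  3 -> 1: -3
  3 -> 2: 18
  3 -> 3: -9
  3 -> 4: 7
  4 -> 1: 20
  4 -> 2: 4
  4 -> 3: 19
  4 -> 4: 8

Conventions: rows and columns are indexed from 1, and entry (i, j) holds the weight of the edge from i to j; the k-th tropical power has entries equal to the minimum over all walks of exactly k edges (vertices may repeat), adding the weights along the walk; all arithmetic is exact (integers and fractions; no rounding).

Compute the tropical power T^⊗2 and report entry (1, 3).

T^⊗2:
  [3, 1, -4, 2]
  [2, 9, -4, 12]
  [-12, -12, -18, -4]
  [16, 11, 9, 15]
Key observation: the optimum is the walk 1->2->3, with weight (-9) + 5 = -4.
Optimal value attained by: walk 1->2->3.
Answer: (T^⊗2)[1][3] = -4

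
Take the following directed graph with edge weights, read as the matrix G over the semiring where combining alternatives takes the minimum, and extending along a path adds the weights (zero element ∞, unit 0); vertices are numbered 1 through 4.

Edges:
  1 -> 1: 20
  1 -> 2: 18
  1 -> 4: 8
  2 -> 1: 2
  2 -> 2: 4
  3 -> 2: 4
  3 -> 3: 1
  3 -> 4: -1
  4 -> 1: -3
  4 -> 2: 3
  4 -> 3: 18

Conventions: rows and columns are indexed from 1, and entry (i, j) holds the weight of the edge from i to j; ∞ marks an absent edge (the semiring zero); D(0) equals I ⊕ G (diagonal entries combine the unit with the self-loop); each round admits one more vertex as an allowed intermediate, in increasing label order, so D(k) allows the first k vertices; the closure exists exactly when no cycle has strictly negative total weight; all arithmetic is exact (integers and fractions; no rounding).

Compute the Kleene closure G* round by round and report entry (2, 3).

D(0):
  [0, 18, ∞, 8]
  [2, 0, ∞, ∞]
  [∞, 4, 0, -1]
  [-3, 3, 18, 0]
D(1):
  [0, 18, ∞, 8]
  [2, 0, ∞, 10]
  [∞, 4, 0, -1]
  [-3, 3, 18, 0]
D(2):
  [0, 18, ∞, 8]
  [2, 0, ∞, 10]
  [6, 4, 0, -1]
  [-3, 3, 18, 0]
D(3):
  [0, 18, ∞, 8]
  [2, 0, ∞, 10]
  [6, 4, 0, -1]
  [-3, 3, 18, 0]
D(4):
  [0, 11, 26, 8]
  [2, 0, 28, 10]
  [-4, 2, 0, -1]
  [-3, 3, 18, 0]
Answer: G*[2][3] = 28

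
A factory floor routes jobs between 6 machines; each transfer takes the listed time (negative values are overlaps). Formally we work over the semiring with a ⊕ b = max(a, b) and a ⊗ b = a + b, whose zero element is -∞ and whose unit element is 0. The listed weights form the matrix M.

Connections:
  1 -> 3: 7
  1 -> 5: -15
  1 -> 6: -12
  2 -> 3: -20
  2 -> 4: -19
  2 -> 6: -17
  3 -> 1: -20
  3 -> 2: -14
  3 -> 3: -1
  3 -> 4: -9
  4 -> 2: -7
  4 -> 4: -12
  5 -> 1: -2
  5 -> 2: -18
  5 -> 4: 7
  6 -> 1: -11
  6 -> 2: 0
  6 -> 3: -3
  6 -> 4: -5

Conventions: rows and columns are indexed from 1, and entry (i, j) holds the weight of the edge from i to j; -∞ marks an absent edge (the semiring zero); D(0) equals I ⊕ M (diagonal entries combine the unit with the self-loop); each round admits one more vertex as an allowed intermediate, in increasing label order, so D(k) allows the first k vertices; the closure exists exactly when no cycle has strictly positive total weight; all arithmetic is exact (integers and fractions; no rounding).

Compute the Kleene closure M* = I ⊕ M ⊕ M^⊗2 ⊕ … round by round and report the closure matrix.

D(0):
  [0, -∞, 7, -∞, -15, -12]
  [-∞, 0, -20, -19, -∞, -17]
  [-20, -14, 0, -9, -∞, -∞]
  [-∞, -7, -∞, 0, -∞, -∞]
  [-2, -18, -∞, 7, 0, -∞]
  [-11, 0, -3, -5, -∞, 0]
D(1):
  [0, -∞, 7, -∞, -15, -12]
  [-∞, 0, -20, -19, -∞, -17]
  [-20, -14, 0, -9, -35, -32]
  [-∞, -7, -∞, 0, -∞, -∞]
  [-2, -18, 5, 7, 0, -14]
  [-11, 0, -3, -5, -26, 0]
D(2):
  [0, -∞, 7, -∞, -15, -12]
  [-∞, 0, -20, -19, -∞, -17]
  [-20, -14, 0, -9, -35, -31]
  [-∞, -7, -27, 0, -∞, -24]
  [-2, -18, 5, 7, 0, -14]
  [-11, 0, -3, -5, -26, 0]
D(3):
  [0, -7, 7, -2, -15, -12]
  [-40, 0, -20, -19, -55, -17]
  [-20, -14, 0, -9, -35, -31]
  [-47, -7, -27, 0, -62, -24]
  [-2, -9, 5, 7, 0, -14]
  [-11, 0, -3, -5, -26, 0]
D(4):
  [0, -7, 7, -2, -15, -12]
  [-40, 0, -20, -19, -55, -17]
  [-20, -14, 0, -9, -35, -31]
  [-47, -7, -27, 0, -62, -24]
  [-2, 0, 5, 7, 0, -14]
  [-11, 0, -3, -5, -26, 0]
D(5):
  [0, -7, 7, -2, -15, -12]
  [-40, 0, -20, -19, -55, -17]
  [-20, -14, 0, -9, -35, -31]
  [-47, -7, -27, 0, -62, -24]
  [-2, 0, 5, 7, 0, -14]
  [-11, 0, -3, -5, -26, 0]
D(6):
  [0, -7, 7, -2, -15, -12]
  [-28, 0, -20, -19, -43, -17]
  [-20, -14, 0, -9, -35, -31]
  [-35, -7, -27, 0, -50, -24]
  [-2, 0, 5, 7, 0, -14]
  [-11, 0, -3, -5, -26, 0]
Answer: M* = [[0, -7, 7, -2, -15, -12], [-28, 0, -20, -19, -43, -17], [-20, -14, 0, -9, -35, -31], [-35, -7, -27, 0, -50, -24], [-2, 0, 5, 7, 0, -14], [-11, 0, -3, -5, -26, 0]]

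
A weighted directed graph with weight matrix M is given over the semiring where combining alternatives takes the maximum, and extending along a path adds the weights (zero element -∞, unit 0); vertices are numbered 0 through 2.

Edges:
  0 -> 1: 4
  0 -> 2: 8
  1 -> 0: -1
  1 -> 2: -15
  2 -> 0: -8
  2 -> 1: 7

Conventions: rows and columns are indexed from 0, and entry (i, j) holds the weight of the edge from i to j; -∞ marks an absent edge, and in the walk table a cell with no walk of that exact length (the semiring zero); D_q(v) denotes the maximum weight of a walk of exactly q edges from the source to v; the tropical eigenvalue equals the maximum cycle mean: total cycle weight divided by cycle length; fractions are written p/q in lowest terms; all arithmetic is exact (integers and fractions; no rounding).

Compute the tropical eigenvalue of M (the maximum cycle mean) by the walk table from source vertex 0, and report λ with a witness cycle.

q=0: [0, -∞, -∞]
q=1: [-∞, 4, 8]
q=2: [3, 15, -11]
q=3: [14, 7, 11]
Optimal cycle mean attained by: cycle 0->2->1->0, total 8 + 7 + (-1), length 3.
Answer: λ = 14/3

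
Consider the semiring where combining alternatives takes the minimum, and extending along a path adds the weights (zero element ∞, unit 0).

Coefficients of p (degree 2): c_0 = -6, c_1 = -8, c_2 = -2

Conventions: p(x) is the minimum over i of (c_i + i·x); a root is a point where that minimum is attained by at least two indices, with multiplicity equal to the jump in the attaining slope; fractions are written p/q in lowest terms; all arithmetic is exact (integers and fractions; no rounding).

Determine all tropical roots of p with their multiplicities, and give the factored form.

hull edge (i=0, c=-6) to (i=1, c=-8): slope -2, span 1
hull edge (i=1, c=-8) to (i=2, c=-2): slope 6, span 1
Factored form: p(x) = -2 ⊗ (x ⊕ (-6)) ⊗ (x ⊕ 2)
Answer: roots = -6 (mult 1), 2 (mult 1)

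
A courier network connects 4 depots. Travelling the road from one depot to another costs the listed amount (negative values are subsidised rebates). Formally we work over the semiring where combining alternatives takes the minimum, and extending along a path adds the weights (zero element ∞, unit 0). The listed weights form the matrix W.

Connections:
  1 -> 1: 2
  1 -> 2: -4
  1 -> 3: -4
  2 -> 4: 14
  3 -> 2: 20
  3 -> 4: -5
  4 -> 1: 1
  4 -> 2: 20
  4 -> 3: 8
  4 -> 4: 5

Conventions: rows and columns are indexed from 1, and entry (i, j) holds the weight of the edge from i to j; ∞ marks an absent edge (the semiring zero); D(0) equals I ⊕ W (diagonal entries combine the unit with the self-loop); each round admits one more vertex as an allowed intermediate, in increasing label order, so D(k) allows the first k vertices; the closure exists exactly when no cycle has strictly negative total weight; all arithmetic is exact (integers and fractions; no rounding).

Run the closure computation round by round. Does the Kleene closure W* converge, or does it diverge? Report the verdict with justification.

D(0):
  [0, -4, -4, ∞]
  [∞, 0, ∞, 14]
  [∞, 20, 0, -5]
  [1, 20, 8, 0]
D(1):
  [0, -4, -4, ∞]
  [∞, 0, ∞, 14]
  [∞, 20, 0, -5]
  [1, -3, -3, 0]
D(2):
  [0, -4, -4, 10]
  [∞, 0, ∞, 14]
  [∞, 20, 0, -5]
  [1, -3, -3, 0]
Detection: at round 3, diagonal entry (4, 4) turns strictly negative.
Key observation: the cycle 4->1->3->4 has total weight 1 + (-4) + (-5), which is strictly negative.
Answer: DIVERGES — negative cycle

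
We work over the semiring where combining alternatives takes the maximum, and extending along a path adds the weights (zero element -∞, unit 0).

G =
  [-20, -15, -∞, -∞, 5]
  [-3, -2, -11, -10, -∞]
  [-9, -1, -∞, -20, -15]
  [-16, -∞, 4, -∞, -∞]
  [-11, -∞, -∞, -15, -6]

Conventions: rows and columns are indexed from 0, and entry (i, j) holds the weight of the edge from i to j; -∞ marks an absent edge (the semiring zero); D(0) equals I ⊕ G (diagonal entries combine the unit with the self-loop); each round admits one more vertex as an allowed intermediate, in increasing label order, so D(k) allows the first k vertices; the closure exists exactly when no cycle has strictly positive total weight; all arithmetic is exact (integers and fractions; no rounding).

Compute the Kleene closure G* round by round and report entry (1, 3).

D(0):
  [0, -15, -∞, -∞, 5]
  [-3, 0, -11, -10, -∞]
  [-9, -1, 0, -20, -15]
  [-16, -∞, 4, 0, -∞]
  [-11, -∞, -∞, -15, 0]
D(1):
  [0, -15, -∞, -∞, 5]
  [-3, 0, -11, -10, 2]
  [-9, -1, 0, -20, -4]
  [-16, -31, 4, 0, -11]
  [-11, -26, -∞, -15, 0]
D(2):
  [0, -15, -26, -25, 5]
  [-3, 0, -11, -10, 2]
  [-4, -1, 0, -11, 1]
  [-16, -31, 4, 0, -11]
  [-11, -26, -37, -15, 0]
D(3):
  [0, -15, -26, -25, 5]
  [-3, 0, -11, -10, 2]
  [-4, -1, 0, -11, 1]
  [0, 3, 4, 0, 5]
  [-11, -26, -37, -15, 0]
D(4):
  [0, -15, -21, -25, 5]
  [-3, 0, -6, -10, 2]
  [-4, -1, 0, -11, 1]
  [0, 3, 4, 0, 5]
  [-11, -12, -11, -15, 0]
D(5):
  [0, -7, -6, -10, 5]
  [-3, 0, -6, -10, 2]
  [-4, -1, 0, -11, 1]
  [0, 3, 4, 0, 5]
  [-11, -12, -11, -15, 0]
Answer: G*[1][3] = -10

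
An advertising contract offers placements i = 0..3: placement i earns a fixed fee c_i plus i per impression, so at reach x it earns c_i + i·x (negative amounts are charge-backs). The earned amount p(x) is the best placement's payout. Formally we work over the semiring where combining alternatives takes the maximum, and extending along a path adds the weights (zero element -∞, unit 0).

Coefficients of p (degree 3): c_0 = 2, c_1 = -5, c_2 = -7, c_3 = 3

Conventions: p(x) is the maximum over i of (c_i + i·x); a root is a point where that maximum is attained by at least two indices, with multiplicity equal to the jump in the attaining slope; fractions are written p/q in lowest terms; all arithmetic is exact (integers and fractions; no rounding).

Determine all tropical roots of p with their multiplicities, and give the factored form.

hull edge (i=0, c=2) to (i=3, c=3): slope 1/3, span 3
Factored form: p(x) = 3 ⊗ (x ⊕ (-1/3)) ⊗ (x ⊕ (-1/3)) ⊗ (x ⊕ (-1/3))
Answer: roots = -1/3 (mult 3)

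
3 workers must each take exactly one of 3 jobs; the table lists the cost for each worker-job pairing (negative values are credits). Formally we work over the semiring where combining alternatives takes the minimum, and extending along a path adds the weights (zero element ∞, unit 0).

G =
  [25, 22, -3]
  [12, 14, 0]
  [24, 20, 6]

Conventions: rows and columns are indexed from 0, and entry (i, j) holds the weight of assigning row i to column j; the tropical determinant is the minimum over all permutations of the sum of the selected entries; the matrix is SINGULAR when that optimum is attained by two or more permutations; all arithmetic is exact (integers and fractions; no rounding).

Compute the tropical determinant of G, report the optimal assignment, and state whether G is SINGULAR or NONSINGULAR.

σ = (0, 1, 2): 25 + 14 + 6 = 45
σ = (0, 2, 1): 25 + 0 + 20 = 45
σ = (1, 0, 2): 22 + 12 + 6 = 40
σ = (1, 2, 0): 22 + 0 + 24 = 46
σ = (2, 0, 1): (-3) + 12 + 20 = 29
σ = (2, 1, 0): (-3) + 14 + 24 = 35
Optimal value attained by: σ = (2, 0, 1).
Answer: det⊕(G) = 29; verdict: NONSINGULAR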